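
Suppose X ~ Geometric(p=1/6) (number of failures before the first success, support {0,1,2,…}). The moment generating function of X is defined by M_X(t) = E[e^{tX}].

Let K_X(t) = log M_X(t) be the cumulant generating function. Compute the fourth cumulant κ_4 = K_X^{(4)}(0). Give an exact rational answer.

κ_4 = K′′′′(0) = 5430

M_X(t) = 1/(6*(1 - 5*e^(t)/6))
K_X(t) = log M_X(t) = -log(1 - 5*e^(t)/6) - log(6)
K′(t) = -5*e^(t)/(5*e^(t) - 6)
K′′(t) = 30*e^(t)/(25*e^(2*t) - 60*e^(t) + 36)
K′′′(t) = (-150*e^(2*t) - 180*e^(t))/(125*e^(3*t) - 450*e^(2*t) + 540*e^(t) - 216)
K′′′′(t) = (750*e^(3*t) + 3600*e^(2*t) + 1080*e^(t))/(625*e^(4*t) - 3000*e^(3*t) + 5400*e^(2*t) - 4320*e^(t) + 1296)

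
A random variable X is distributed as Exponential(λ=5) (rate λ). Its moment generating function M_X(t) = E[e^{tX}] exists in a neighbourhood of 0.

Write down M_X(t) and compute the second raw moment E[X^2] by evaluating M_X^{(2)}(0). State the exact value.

E[X^2] = M^(2)(0) = 2/25

M_X(t) = 5/(5 - t)
M^(2)(t) = -10/(t^3 - 15*t^2 + 75*t - 125)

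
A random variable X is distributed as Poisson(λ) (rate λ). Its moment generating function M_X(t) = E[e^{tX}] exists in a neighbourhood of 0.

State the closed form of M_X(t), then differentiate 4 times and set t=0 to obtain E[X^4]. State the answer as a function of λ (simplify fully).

M_X(t) = e^(λ*(e^(t) - 1))
M^(4)(t) = (λ^4*e^(4*t)*e^(λ*e^(t)) + 6*λ^3*e^(3*t)*e^(λ*e^(t)) + 7*λ^2*e^(2*t)*e^(λ*e^(t)) + λ*e^(t)*e^(λ*e^(t)))*e^(-λ)

E[X^4] = M^(4)(0) = λ*(λ^3 + 6*λ^2 + 7*λ + 1)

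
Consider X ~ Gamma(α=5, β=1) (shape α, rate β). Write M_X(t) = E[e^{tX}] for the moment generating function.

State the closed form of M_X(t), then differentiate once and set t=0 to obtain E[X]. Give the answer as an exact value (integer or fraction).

E[X] = D[M](0) = 5

M_X(t) = (1 - t)^(-5)
D[M](t) = 5/(t^6 - 6*t^5 + 15*t^4 - 20*t^3 + 15*t^2 - 6*t + 1)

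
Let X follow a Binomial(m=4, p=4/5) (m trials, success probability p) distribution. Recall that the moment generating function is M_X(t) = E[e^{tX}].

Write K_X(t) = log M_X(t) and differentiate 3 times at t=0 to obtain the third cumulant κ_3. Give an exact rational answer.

M_X(t) = (4*e^(t)/5 + 1/5)^4
K_X(t) = log M_X(t) = 4*log(4*e^(t)/5 + 1/5)
dK/dt = 16*e^(t)/(4*e^(t) + 1)
d^2K/dt^2 = 16*e^(t)/(16*e^(2*t) + 8*e^(t) + 1)
d^3K/dt^3 = (-64*e^(2*t) + 16*e^(t))/(64*e^(3*t) + 48*e^(2*t) + 12*e^(t) + 1)

κ_3 = d^3K/dt^3 |_{t=0} = -48/125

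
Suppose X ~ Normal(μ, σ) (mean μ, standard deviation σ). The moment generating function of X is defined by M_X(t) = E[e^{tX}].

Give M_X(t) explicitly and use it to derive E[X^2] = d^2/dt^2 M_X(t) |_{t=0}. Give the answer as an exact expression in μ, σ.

E[X^2] = M′′(0) = μ^2 + σ^2

M_X(t) = e^(μ*t + σ^2*t^2/2)
M′(t) = μ*e^(μ*t)*e^(σ^2*t^2/2) + σ^2*t*e^(μ*t)*e^(σ^2*t^2/2)
M′′(t) = μ^2*e^(μ*t)*e^(σ^2*t^2/2) + 2*μ*σ^2*t*e^(μ*t)*e^(σ^2*t^2/2) + σ^4*t^2*e^(μ*t)*e^(σ^2*t^2/2) + σ^2*e^(μ*t)*e^(σ^2*t^2/2)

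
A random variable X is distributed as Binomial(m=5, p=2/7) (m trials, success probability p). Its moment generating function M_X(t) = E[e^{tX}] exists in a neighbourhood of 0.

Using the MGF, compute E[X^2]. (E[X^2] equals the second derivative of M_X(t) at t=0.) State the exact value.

E[X^2] = M′′(0) = 150/49

M_X(t) = (2*e^(t)/7 + 5/7)^5
M′(t) = 160*e^(5*t)/16807 + 1600*e^(4*t)/16807 + 6000*e^(3*t)/16807 + 10000*e^(2*t)/16807 + 6250*e^(t)/16807
M′′(t) = 800*e^(5*t)/16807 + 6400*e^(4*t)/16807 + 18000*e^(3*t)/16807 + 20000*e^(2*t)/16807 + 6250*e^(t)/16807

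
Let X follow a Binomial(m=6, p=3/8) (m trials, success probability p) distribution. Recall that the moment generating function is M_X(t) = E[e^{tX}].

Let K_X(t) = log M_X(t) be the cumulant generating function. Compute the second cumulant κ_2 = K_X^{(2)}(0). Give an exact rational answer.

κ_2 = D^2[K](0) = 45/32

M_X(t) = (3*e^(t)/8 + 5/8)^6
K_X(t) = log M_X(t) = 6*log(3*e^(t)/8 + 5/8)
D^2[K](t) = 90*e^(t)/(9*e^(2*t) + 30*e^(t) + 25)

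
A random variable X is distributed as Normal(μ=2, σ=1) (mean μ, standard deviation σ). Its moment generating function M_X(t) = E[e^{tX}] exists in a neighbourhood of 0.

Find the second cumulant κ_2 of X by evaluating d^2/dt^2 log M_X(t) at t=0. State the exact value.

κ_2 = d^2K/dt^2 |_{t=0} = 1

M_X(t) = e^(t^2/2 + 2*t)
K_X(t) = log M_X(t) = t^2/2 + 2*t
dK/dt = t + 2
d^2K/dt^2 = 1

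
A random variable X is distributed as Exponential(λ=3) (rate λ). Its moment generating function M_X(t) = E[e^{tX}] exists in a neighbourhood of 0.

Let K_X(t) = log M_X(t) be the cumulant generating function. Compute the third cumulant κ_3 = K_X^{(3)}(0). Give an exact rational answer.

κ_3 = d^3K/dt^3 |_{t=0} = 2/27

M_X(t) = 3/(3 - t)
K_X(t) = log M_X(t) = -log(3 - t) + log(3)
dK/dt = -1/(t - 3)
d^2K/dt^2 = 1/(t^2 - 6*t + 9)
d^3K/dt^3 = -2/(t^3 - 9*t^2 + 27*t - 27)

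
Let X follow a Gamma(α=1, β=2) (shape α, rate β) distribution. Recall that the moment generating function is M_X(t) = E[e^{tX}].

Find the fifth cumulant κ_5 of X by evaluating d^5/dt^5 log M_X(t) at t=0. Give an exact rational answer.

κ_5 = K′′′′′(0) = 3/4

M_X(t) = 2/(2 - t)
K_X(t) = log M_X(t) = -log(2 - t) + log(2)
K′(t) = -1/(t - 2)
K′′(t) = 1/(t^2 - 4*t + 4)
K′′′(t) = -2/(t^3 - 6*t^2 + 12*t - 8)
K′′′′(t) = 6/(t^4 - 8*t^3 + 24*t^2 - 32*t + 16)
K′′′′′(t) = -24/(t^5 - 10*t^4 + 40*t^3 - 80*t^2 + 80*t - 32)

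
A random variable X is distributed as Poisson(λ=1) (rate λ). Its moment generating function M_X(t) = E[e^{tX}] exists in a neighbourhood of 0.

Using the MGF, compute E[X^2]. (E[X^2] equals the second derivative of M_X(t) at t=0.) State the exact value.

E[X^2] = M^(2)(0) = 2

M_X(t) = e^(e^(t) - 1)
M^(2)(t) = (e^(2*t)*e^(e^(t)) + e^(t)*e^(e^(t)))*e^(-1)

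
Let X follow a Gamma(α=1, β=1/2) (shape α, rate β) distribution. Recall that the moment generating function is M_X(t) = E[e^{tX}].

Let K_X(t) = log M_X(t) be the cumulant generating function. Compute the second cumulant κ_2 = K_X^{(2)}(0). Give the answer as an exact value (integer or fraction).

M_X(t) = 1/(2*(1/2 - t))
K_X(t) = log M_X(t) = -log(1/2 - t) - log(2)
K^(2)(t) = 4/(4*t^2 - 4*t + 1)

κ_2 = K^(2)(0) = 4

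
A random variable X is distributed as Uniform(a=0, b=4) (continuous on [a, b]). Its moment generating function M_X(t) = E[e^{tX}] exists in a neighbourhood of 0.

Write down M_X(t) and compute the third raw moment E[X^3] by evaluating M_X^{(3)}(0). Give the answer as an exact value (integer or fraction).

M_X(t) = (e^(4*t) - 1)/(4*t)
D^3[M](t) = (32*t^3*e^(4*t) - 24*t^2*e^(4*t) + 12*t*e^(4*t) - 3*e^(4*t) + 3)/(2*t^4)

E[X^3] = D^3[M](0) = 16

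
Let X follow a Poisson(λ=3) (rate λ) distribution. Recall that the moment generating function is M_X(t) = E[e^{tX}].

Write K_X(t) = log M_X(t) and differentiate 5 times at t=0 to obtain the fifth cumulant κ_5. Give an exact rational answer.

M_X(t) = e^(3*e^(t) - 3)
K_X(t) = log M_X(t) = 3*e^(t) - 3
K^(5)(t) = 3*e^(t)

κ_5 = K^(5)(0) = 3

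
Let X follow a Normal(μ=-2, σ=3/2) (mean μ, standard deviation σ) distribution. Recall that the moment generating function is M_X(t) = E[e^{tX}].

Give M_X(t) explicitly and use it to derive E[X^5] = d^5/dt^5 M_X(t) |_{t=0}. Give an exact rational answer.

M_X(t) = e^(9*t^2/8 - 2*t)
M^(5)(t) = (59049*t^5*e^(9*t^2/8) - 262440*t^4*e^(9*t^2/8) + 729000*t^3*e^(9*t^2/8) - 1114560*t^2*e^(9*t^2/8) + 981360*t*e^(9*t^2/8) - 372608*e^(9*t^2/8))*e^(-2*t)/1024

E[X^5] = M^(5)(0) = -2911/8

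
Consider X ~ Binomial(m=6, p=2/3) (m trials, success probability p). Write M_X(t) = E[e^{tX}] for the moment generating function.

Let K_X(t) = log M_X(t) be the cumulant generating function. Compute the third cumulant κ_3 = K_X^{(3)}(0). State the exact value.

κ_3 = K^(3)(0) = -4/9

M_X(t) = (2*e^(t)/3 + 1/3)^6
K_X(t) = log M_X(t) = 6*log(2*e^(t)/3 + 1/3)
K^(3)(t) = (-24*e^(2*t) + 12*e^(t))/(8*e^(3*t) + 12*e^(2*t) + 6*e^(t) + 1)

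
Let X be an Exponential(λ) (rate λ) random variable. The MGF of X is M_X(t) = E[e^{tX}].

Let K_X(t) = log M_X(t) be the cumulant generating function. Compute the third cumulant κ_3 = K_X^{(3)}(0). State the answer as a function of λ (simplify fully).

M_X(t) = λ/(λ - t)
K_X(t) = log M_X(t) = log(λ) - log(λ - t)
K′(t) = -1/(-λ + t)
K′′(t) = 1/(λ^2 - 2*λ*t + t^2)
K′′′(t) = -2/(-λ^3 + 3*λ^2*t - 3*λ*t^2 + t^3)

κ_3 = K′′′(0) = 2/λ^3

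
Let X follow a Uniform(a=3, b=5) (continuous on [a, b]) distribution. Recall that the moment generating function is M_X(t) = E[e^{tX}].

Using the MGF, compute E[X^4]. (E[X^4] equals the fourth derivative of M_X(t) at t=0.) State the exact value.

E[X^4] = M′′′′(0) = 1441/5

M_X(t) = (e^(5*t) - e^(3*t))/(2*t)
M′(t) = (5*t*e^(5*t) - 3*t*e^(3*t) - e^(5*t) + e^(3*t))/(2*t^2)
M′′(t) = (25*t^2*e^(5*t) - 9*t^2*e^(3*t) - 10*t*e^(5*t) + 6*t*e^(3*t) + 2*e^(5*t) - 2*e^(3*t))/(2*t^3)
M′′′(t) = (125*t^3*e^(5*t) - 27*t^3*e^(3*t) - 75*t^2*e^(5*t) + 27*t^2*e^(3*t) + 30*t*e^(5*t) - 18*t*e^(3*t) - 6*e^(5*t) + 6*e^(3*t))/(2*t^4)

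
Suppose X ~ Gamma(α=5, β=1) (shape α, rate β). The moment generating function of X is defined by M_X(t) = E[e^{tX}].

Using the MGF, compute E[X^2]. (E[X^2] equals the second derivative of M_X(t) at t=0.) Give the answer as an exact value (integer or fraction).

E[X^2] = M^(2)(0) = 30

M_X(t) = (1 - t)^(-5)
M^(2)(t) = -30/(t^7 - 7*t^6 + 21*t^5 - 35*t^4 + 35*t^3 - 21*t^2 + 7*t - 1)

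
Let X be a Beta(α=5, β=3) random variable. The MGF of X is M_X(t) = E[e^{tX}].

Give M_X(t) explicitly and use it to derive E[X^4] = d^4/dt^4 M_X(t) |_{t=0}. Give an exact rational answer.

M_X(t) = ₁F₁(5; 8; t)
M^(4)(t) = 7*₁F₁(9; 12; t)/33

E[X^4] = M^(4)(0) = 7/33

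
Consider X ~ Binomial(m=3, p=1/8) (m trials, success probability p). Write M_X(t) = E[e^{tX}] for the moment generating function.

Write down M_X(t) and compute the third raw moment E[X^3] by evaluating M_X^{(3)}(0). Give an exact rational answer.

M_X(t) = (e^(t)/8 + 7/8)^3
dM/dt = 3*e^(3*t)/512 + 21*e^(2*t)/256 + 147*e^(t)/512
d^2M/dt^2 = 9*e^(3*t)/512 + 21*e^(2*t)/128 + 147*e^(t)/512
d^3M/dt^3 = 27*e^(3*t)/512 + 21*e^(2*t)/64 + 147*e^(t)/512

E[X^3] = d^3M/dt^3 |_{t=0} = 171/256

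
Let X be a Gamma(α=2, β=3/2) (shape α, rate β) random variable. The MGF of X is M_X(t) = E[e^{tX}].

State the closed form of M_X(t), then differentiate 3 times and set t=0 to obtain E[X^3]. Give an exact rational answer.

M_X(t) = 9/(4*(3/2 - t)^2)
M′(t) = -36/(8*t^3 - 36*t^2 + 54*t - 27)
M′′(t) = 216/(16*t^4 - 96*t^3 + 216*t^2 - 216*t + 81)
M′′′(t) = -1728/(32*t^5 - 240*t^4 + 720*t^3 - 1080*t^2 + 810*t - 243)

E[X^3] = M′′′(0) = 64/9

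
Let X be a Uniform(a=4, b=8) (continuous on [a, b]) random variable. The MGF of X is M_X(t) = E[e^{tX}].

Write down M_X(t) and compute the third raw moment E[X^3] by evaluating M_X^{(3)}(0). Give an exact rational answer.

M_X(t) = (e^(8*t) - e^(4*t))/(4*t)
M′(t) = (8*t*e^(8*t) - 4*t*e^(4*t) - e^(8*t) + e^(4*t))/(4*t^2)
M′′(t) = (32*t^2*e^(8*t) - 8*t^2*e^(4*t) - 8*t*e^(8*t) + 4*t*e^(4*t) + e^(8*t) - e^(4*t))/(2*t^3)
M′′′(t) = (256*t^3*e^(8*t) - 32*t^3*e^(4*t) - 96*t^2*e^(8*t) + 24*t^2*e^(4*t) + 24*t*e^(8*t) - 12*t*e^(4*t) - 3*e^(8*t) + 3*e^(4*t))/(2*t^4)

E[X^3] = M′′′(0) = 240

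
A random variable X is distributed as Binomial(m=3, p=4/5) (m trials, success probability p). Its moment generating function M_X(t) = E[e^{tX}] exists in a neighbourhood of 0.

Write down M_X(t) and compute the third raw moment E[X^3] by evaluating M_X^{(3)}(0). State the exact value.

M_X(t) = (4*e^(t)/5 + 1/5)^3
dM/dt = 192*e^(3*t)/125 + 96*e^(2*t)/125 + 12*e^(t)/125
d^2M/dt^2 = 576*e^(3*t)/125 + 192*e^(2*t)/125 + 12*e^(t)/125
d^3M/dt^3 = 1728*e^(3*t)/125 + 384*e^(2*t)/125 + 12*e^(t)/125

E[X^3] = d^3M/dt^3 |_{t=0} = 2124/125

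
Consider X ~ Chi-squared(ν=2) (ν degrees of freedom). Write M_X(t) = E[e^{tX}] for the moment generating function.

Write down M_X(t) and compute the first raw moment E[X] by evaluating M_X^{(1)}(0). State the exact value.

M_X(t) = 1/(1 - 2*t)
dM/dt = 2/(4*t^2 - 4*t + 1)

E[X] = dM/dt |_{t=0} = 2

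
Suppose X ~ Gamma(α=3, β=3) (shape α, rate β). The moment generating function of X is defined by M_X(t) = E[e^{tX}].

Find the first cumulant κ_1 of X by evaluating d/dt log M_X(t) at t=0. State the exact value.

M_X(t) = 27/(3 - t)^3
K_X(t) = log M_X(t) = -3*log(3 - t) + 3*log(3)
K^(1)(t) = -3/(t - 3)

κ_1 = K^(1)(0) = 1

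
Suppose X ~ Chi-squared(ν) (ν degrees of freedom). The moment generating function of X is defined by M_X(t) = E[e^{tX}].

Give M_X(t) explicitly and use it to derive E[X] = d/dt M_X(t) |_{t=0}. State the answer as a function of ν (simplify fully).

M_X(t) = (1 - 2*t)^(-ν/2)
M′(t) = -ν/(2*t*(1 - 2*t)^(ν/2) - (1 - 2*t)^(ν/2))

E[X] = M′(0) = ν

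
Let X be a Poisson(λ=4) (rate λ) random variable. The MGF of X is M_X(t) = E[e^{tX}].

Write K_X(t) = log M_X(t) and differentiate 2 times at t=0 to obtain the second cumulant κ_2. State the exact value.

M_X(t) = e^(4*e^(t) - 4)
K_X(t) = log M_X(t) = 4*e^(t) - 4
dK/dt = 4*e^(t)
d^2K/dt^2 = 4*e^(t)

κ_2 = d^2K/dt^2 |_{t=0} = 4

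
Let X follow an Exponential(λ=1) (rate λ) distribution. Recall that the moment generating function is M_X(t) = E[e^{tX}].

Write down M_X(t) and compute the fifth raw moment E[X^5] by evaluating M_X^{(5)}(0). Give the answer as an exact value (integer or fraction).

E[X^5] = d^5M/dt^5 |_{t=0} = 120

M_X(t) = 1/(1 - t)
dM/dt = 1/(t^2 - 2*t + 1)
d^2M/dt^2 = -2/(t^3 - 3*t^2 + 3*t - 1)
d^3M/dt^3 = 6/(t^4 - 4*t^3 + 6*t^2 - 4*t + 1)
d^4M/dt^4 = -24/(t^5 - 5*t^4 + 10*t^3 - 10*t^2 + 5*t - 1)
d^5M/dt^5 = 120/(t^6 - 6*t^5 + 15*t^4 - 20*t^3 + 15*t^2 - 6*t + 1)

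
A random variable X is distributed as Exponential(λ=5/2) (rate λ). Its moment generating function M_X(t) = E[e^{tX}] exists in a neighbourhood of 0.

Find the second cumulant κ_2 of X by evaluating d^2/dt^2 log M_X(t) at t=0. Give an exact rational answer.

κ_2 = K^(2)(0) = 4/25

M_X(t) = 5/(2*(5/2 - t))
K_X(t) = log M_X(t) = -log(5/2 - t) - log(2) + log(5)
K^(2)(t) = 4/(4*t^2 - 20*t + 25)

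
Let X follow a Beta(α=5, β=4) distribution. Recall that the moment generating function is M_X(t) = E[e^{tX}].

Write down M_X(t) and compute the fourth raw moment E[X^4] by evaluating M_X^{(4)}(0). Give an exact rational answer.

E[X^4] = M^(4)(0) = 14/99

M_X(t) = ₁F₁(5; 9; t)
M^(4)(t) = 14*₁F₁(9; 13; t)/99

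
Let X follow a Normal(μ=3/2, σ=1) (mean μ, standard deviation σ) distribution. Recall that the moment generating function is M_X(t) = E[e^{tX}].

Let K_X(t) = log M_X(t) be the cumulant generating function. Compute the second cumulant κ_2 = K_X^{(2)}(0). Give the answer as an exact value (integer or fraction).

κ_2 = d^2K/dt^2 |_{t=0} = 1

M_X(t) = e^(t^2/2 + 3*t/2)
K_X(t) = log M_X(t) = t^2/2 + 3*t/2
dK/dt = t + 3/2
d^2K/dt^2 = 1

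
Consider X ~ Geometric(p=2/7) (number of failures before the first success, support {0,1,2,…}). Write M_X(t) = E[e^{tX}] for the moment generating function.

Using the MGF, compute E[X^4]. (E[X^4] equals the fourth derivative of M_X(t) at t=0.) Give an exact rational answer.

E[X^4] = D^4[M](0) = 1590

M_X(t) = 2/(7*(1 - 5*e^(t)/7))
D^4[M](t) = (-1250*e^(4*t) - 19250*e^(3*t) - 26950*e^(2*t) - 3430*e^(t))/(3125*e^(5*t) - 21875*e^(4*t) + 61250*e^(3*t) - 85750*e^(2*t) + 60025*e^(t) - 16807)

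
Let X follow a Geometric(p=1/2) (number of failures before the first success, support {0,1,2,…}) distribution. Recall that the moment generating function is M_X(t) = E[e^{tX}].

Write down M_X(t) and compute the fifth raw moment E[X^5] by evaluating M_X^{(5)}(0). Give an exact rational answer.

M_X(t) = 1/(2*(1 - e^(t)/2))
M^(5)(t) = (e^(5*t) + 52*e^(4*t) + 264*e^(3*t) + 208*e^(2*t) + 16*e^(t))/(e^(6*t) - 12*e^(5*t) + 60*e^(4*t) - 160*e^(3*t) + 240*e^(2*t) - 192*e^(t) + 64)

E[X^5] = M^(5)(0) = 541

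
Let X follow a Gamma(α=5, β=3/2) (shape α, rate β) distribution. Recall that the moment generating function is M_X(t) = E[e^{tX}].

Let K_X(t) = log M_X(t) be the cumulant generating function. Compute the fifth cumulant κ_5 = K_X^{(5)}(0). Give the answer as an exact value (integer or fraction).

M_X(t) = 243/(32*(3/2 - t)^5)
K_X(t) = log M_X(t) = -5*log(3/2 - t) - 5*log(2) + 5*log(3)
K^(5)(t) = -3840/(32*t^5 - 240*t^4 + 720*t^3 - 1080*t^2 + 810*t - 243)

κ_5 = K^(5)(0) = 1280/81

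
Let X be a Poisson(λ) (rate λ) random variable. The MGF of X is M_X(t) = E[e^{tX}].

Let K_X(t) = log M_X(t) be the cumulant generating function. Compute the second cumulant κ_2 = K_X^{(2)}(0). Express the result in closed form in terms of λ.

M_X(t) = e^(λ*(e^(t) - 1))
K_X(t) = log M_X(t) = λ*(e^(t) - 1)
K′(t) = λ*e^(t)
K′′(t) = λ*e^(t)

κ_2 = K′′(0) = λ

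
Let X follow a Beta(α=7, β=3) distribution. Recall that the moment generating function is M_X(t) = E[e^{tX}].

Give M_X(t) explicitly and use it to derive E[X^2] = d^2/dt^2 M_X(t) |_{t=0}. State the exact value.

M_X(t) = ₁F₁(7; 10; t)
M′(t) = 7*₁F₁(8; 11; t)/10
M′′(t) = 28*₁F₁(9; 12; t)/55

E[X^2] = M′′(0) = 28/55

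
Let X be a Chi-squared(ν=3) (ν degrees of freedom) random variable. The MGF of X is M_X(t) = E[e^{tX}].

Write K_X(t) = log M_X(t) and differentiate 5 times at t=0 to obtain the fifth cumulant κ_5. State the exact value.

M_X(t) = (1 - 2*t)^(-3/2)
K_X(t) = log M_X(t) = -3*log(1 - 2*t)/2
dK/dt = -3/(2*t - 1)
d^2K/dt^2 = 6/(4*t^2 - 4*t + 1)
d^3K/dt^3 = -24/(8*t^3 - 12*t^2 + 6*t - 1)
d^4K/dt^4 = 144/(16*t^4 - 32*t^3 + 24*t^2 - 8*t + 1)
d^5K/dt^5 = -1152/(32*t^5 - 80*t^4 + 80*t^3 - 40*t^2 + 10*t - 1)

κ_5 = d^5K/dt^5 |_{t=0} = 1152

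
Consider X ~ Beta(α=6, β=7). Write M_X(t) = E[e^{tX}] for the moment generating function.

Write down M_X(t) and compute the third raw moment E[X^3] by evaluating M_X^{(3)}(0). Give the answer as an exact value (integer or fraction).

E[X^3] = M′′′(0) = 8/65

M_X(t) = ₁F₁(6; 13; t)
M′(t) = 6*₁F₁(7; 14; t)/13
M′′(t) = 3*₁F₁(8; 15; t)/13
M′′′(t) = 8*₁F₁(9; 16; t)/65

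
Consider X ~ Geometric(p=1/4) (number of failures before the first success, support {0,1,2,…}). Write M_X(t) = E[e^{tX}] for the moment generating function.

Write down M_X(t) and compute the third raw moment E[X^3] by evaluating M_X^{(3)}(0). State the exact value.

M_X(t) = 1/(4*(1 - 3*e^(t)/4))
D^3[M](t) = (27*e^(3*t) + 144*e^(2*t) + 48*e^(t))/(81*e^(4*t) - 432*e^(3*t) + 864*e^(2*t) - 768*e^(t) + 256)

E[X^3] = D^3[M](0) = 219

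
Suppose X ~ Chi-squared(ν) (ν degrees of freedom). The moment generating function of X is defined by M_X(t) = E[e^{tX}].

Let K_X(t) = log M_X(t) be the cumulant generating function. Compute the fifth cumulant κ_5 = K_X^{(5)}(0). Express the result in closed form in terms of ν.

M_X(t) = (1 - 2*t)^(-ν/2)
K_X(t) = log M_X(t) = -ν*log(1 - 2*t)/2
dK/dt = -ν/(2*t - 1)
d^2K/dt^2 = 2*ν/(4*t^2 - 4*t + 1)
d^3K/dt^3 = -8*ν/(8*t^3 - 12*t^2 + 6*t - 1)
d^4K/dt^4 = 48*ν/(16*t^4 - 32*t^3 + 24*t^2 - 8*t + 1)
d^5K/dt^5 = -384*ν/(32*t^5 - 80*t^4 + 80*t^3 - 40*t^2 + 10*t - 1)

κ_5 = d^5K/dt^5 |_{t=0} = 384*ν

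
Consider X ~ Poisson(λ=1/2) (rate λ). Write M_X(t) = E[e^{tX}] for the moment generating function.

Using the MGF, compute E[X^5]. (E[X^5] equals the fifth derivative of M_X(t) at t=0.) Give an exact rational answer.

E[X^5] = M′′′′′(0) = 257/32

M_X(t) = e^(e^(t)/2 - 1/2)
M′(t) = e^(-1/2)*e^(t)*e^(e^(t)/2)/2
M′′(t) = (e^(2*t)*e^(e^(t)/2) + 2*e^(t)*e^(e^(t)/2))*e^(-1/2)/4
M′′′(t) = (e^(3*t)*e^(e^(t)/2) + 6*e^(2*t)*e^(e^(t)/2) + 4*e^(t)*e^(e^(t)/2))*e^(-1/2)/8
M′′′′(t) = (e^(4*t)*e^(e^(t)/2) + 12*e^(3*t)*e^(e^(t)/2) + 28*e^(2*t)*e^(e^(t)/2) + 8*e^(t)*e^(e^(t)/2))*e^(-1/2)/16
M′′′′′(t) = (e^(5*t)*e^(e^(t)/2) + 20*e^(4*t)*e^(e^(t)/2) + 100*e^(3*t)*e^(e^(t)/2) + 120*e^(2*t)*e^(e^(t)/2) + 16*e^(t)*e^(e^(t)/2))*e^(-1/2)/32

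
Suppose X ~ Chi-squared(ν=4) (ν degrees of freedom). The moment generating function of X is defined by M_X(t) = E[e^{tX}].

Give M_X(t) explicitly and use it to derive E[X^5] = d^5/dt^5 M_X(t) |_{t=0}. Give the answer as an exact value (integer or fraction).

M_X(t) = (1 - 2*t)^(-2)
D^5[M](t) = -23040/(128*t^7 - 448*t^6 + 672*t^5 - 560*t^4 + 280*t^3 - 84*t^2 + 14*t - 1)

E[X^5] = D^5[M](0) = 23040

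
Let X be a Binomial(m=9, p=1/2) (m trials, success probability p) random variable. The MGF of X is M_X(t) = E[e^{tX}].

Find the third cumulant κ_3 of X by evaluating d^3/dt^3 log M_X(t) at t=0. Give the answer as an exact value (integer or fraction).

M_X(t) = (e^(t)/2 + 1/2)^9
K_X(t) = log M_X(t) = 9*log(e^(t)/2 + 1/2)
dK/dt = 9*e^(t)/(e^(t) + 1)
d^2K/dt^2 = 9*e^(t)/(e^(2*t) + 2*e^(t) + 1)
d^3K/dt^3 = (-9*e^(2*t) + 9*e^(t))/(e^(3*t) + 3*e^(2*t) + 3*e^(t) + 1)

κ_3 = d^3K/dt^3 |_{t=0} = 0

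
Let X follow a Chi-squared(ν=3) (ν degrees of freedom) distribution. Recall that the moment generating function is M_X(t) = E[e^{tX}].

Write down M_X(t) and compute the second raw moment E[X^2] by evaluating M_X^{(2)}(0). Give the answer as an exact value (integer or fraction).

E[X^2] = M′′(0) = 15

M_X(t) = (1 - 2*t)^(-3/2)
M′(t) = 3/(4*t^2*√(1 - 2*t) - 4*t*√(1 - 2*t) + √(1 - 2*t))
M′′(t) = -15/(8*t^3*√(1 - 2*t) - 12*t^2*√(1 - 2*t) + 6*t*√(1 - 2*t) - √(1 - 2*t))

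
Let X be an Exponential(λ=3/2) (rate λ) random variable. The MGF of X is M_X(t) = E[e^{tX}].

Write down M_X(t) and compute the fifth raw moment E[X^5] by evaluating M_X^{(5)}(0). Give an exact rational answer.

M_X(t) = 3/(2*(3/2 - t))
M^(5)(t) = 11520/(64*t^6 - 576*t^5 + 2160*t^4 - 4320*t^3 + 4860*t^2 - 2916*t + 729)

E[X^5] = M^(5)(0) = 1280/81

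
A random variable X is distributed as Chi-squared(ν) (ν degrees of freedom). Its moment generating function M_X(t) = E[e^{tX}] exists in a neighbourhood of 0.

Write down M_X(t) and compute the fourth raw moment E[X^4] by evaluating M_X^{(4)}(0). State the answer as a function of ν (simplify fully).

E[X^4] = d^4M/dt^4 |_{t=0} = ν*(ν^3 + 12*ν^2 + 44*ν + 48)

M_X(t) = (1 - 2*t)^(-ν/2)
dM/dt = -ν/(2*t*(1 - 2*t)^(ν/2) - (1 - 2*t)^(ν/2))
d^2M/dt^2 = (ν^2 + 2*ν)/(4*t^2*(1 - 2*t)^(ν/2) - 4*t*(1 - 2*t)^(ν/2) + (1 - 2*t)^(ν/2))
d^3M/dt^3 = (-ν^3 - 6*ν^2 - 8*ν)/(8*t^3*(1 - 2*t)^(ν/2) - 12*t^2*(1 - 2*t)^(ν/2) + 6*t*(1 - 2*t)^(ν/2) - (1 - 2*t)^(ν/2))
d^4M/dt^4 = (ν^4 + 12*ν^3 + 44*ν^2 + 48*ν)/(16*t^4*(1 - 2*t)^(ν/2) - 32*t^3*(1 - 2*t)^(ν/2) + 24*t^2*(1 - 2*t)^(ν/2) - 8*t*(1 - 2*t)^(ν/2) + (1 - 2*t)^(ν/2))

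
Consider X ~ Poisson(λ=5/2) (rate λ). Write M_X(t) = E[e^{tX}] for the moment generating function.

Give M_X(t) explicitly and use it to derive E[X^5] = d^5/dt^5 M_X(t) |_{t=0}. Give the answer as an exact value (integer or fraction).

M_X(t) = e^(5*e^(t)/2 - 5/2)
dM/dt = 5*e^(-5/2)*e^(t)*e^(5*e^(t)/2)/2
d^2M/dt^2 = (25*e^(2*t)*e^(5*e^(t)/2) + 10*e^(t)*e^(5*e^(t)/2))*e^(-5/2)/4
d^3M/dt^3 = (125*e^(3*t)*e^(5*e^(t)/2) + 150*e^(2*t)*e^(5*e^(t)/2) + 20*e^(t)*e^(5*e^(t)/2))*e^(-5/2)/8
d^4M/dt^4 = (625*e^(4*t)*e^(5*e^(t)/2) + 1500*e^(3*t)*e^(5*e^(t)/2) + 700*e^(2*t)*e^(5*e^(t)/2) + 40*e^(t)*e^(5*e^(t)/2))*e^(-5/2)/16
d^5M/dt^5 = (3125*e^(5*t)*e^(5*e^(t)/2) + 12500*e^(4*t)*e^(5*e^(t)/2) + 12500*e^(3*t)*e^(5*e^(t)/2) + 3000*e^(2*t)*e^(5*e^(t)/2) + 80*e^(t)*e^(5*e^(t)/2))*e^(-5/2)/32

E[X^5] = d^5M/dt^5 |_{t=0} = 31205/32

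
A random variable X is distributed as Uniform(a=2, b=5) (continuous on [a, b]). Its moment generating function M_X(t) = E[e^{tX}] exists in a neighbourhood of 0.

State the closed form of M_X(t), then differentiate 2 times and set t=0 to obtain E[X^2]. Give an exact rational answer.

E[X^2] = M^(2)(0) = 13

M_X(t) = (e^(5*t) - e^(2*t))/(3*t)
M^(2)(t) = (25*t^2*e^(5*t) - 4*t^2*e^(2*t) - 10*t*e^(5*t) + 4*t*e^(2*t) + 2*e^(5*t) - 2*e^(2*t))/(3*t^3)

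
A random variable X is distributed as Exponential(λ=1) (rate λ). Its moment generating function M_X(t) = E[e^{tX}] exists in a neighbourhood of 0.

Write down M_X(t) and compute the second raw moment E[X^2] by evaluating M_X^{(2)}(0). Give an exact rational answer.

E[X^2] = d^2M/dt^2 |_{t=0} = 2

M_X(t) = 1/(1 - t)
dM/dt = 1/(t^2 - 2*t + 1)
d^2M/dt^2 = -2/(t^3 - 3*t^2 + 3*t - 1)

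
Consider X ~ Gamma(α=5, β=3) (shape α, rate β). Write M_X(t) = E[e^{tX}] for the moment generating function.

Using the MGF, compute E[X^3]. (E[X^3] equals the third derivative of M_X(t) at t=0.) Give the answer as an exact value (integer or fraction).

E[X^3] = M^(3)(0) = 70/9

M_X(t) = 243/(3 - t)^5
M^(3)(t) = 51030/(t^8 - 24*t^7 + 252*t^6 - 1512*t^5 + 5670*t^4 - 13608*t^3 + 20412*t^2 - 17496*t + 6561)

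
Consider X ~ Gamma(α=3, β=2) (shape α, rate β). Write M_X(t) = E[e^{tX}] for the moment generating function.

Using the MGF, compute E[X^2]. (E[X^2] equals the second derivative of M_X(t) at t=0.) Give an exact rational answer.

M_X(t) = 8/(2 - t)^3
M^(2)(t) = -96/(t^5 - 10*t^4 + 40*t^3 - 80*t^2 + 80*t - 32)

E[X^2] = M^(2)(0) = 3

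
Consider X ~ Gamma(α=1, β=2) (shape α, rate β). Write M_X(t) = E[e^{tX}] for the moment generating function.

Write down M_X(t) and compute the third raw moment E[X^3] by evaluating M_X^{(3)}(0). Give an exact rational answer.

M_X(t) = 2/(2 - t)
dM/dt = 2/(t^2 - 4*t + 4)
d^2M/dt^2 = -4/(t^3 - 6*t^2 + 12*t - 8)
d^3M/dt^3 = 12/(t^4 - 8*t^3 + 24*t^2 - 32*t + 16)

E[X^3] = d^3M/dt^3 |_{t=0} = 3/4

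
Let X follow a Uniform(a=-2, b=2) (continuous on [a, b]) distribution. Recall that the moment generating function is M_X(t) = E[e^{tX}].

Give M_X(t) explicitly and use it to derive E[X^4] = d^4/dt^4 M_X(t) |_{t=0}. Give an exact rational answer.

E[X^4] = D^4[M](0) = 16/5

M_X(t) = (e^(2*t) - e^(-2*t))/(4*t)
D^4[M](t) = (4*t^4*e^(4*t) - 4*t^4 - 8*t^3*e^(4*t) - 8*t^3 + 12*t^2*e^(4*t) - 12*t^2 - 12*t*e^(4*t) - 12*t + 6*e^(4*t) - 6)*e^(-2*t)/t^5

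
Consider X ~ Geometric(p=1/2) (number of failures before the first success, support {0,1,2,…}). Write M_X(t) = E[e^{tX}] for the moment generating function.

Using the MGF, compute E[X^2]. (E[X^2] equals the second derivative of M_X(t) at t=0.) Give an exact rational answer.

E[X^2] = M′′(0) = 3

M_X(t) = 1/(2*(1 - e^(t)/2))
M′(t) = e^(t)/(e^(2*t) - 4*e^(t) + 4)
M′′(t) = (-e^(2*t) - 2*e^(t))/(e^(3*t) - 6*e^(2*t) + 12*e^(t) - 8)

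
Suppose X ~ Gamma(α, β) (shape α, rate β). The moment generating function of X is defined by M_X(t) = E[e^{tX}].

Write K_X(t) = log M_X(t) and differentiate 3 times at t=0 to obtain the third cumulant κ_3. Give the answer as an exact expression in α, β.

κ_3 = d^3K/dt^3 |_{t=0} = 2*α/β^3

M_X(t) = (β/(β - t))^α
K_X(t) = log M_X(t) = α*(log(β) - log(β - t))
dK/dt = -α/(-β + t)
d^2K/dt^2 = α/(β^2 - 2*β*t + t^2)
d^3K/dt^3 = -2*α/(-β^3 + 3*β^2*t - 3*β*t^2 + t^3)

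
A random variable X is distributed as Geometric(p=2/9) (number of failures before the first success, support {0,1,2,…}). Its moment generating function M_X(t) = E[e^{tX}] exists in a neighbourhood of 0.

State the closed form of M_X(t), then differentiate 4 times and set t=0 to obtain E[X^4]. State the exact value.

M_X(t) = 2/(9*(1 - 7*e^(t)/9))
M^(4)(t) = (-4802*e^(4*t) - 67914*e^(3*t) - 87318*e^(2*t) - 10206*e^(t))/(16807*e^(5*t) - 108045*e^(4*t) + 277830*e^(3*t) - 357210*e^(2*t) + 229635*e^(t) - 59049)

E[X^4] = M^(4)(0) = 5320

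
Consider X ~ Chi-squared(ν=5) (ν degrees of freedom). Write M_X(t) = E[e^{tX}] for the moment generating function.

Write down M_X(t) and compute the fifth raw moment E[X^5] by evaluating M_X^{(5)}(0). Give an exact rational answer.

E[X^5] = D^5[M](0) = 45045

M_X(t) = (1 - 2*t)^(-5/2)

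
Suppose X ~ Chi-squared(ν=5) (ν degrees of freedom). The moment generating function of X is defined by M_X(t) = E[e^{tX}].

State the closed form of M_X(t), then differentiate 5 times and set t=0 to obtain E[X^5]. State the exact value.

M_X(t) = (1 - 2*t)^(-5/2)

E[X^5] = M^(5)(0) = 45045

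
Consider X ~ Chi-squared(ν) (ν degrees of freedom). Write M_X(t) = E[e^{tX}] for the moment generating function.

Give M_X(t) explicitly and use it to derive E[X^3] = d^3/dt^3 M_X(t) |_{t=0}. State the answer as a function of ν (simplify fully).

M_X(t) = (1 - 2*t)^(-ν/2)
dM/dt = -ν/(2*t*(1 - 2*t)^(ν/2) - (1 - 2*t)^(ν/2))
d^2M/dt^2 = (ν^2 + 2*ν)/(4*t^2*(1 - 2*t)^(ν/2) - 4*t*(1 - 2*t)^(ν/2) + (1 - 2*t)^(ν/2))
d^3M/dt^3 = (-ν^3 - 6*ν^2 - 8*ν)/(8*t^3*(1 - 2*t)^(ν/2) - 12*t^2*(1 - 2*t)^(ν/2) + 6*t*(1 - 2*t)^(ν/2) - (1 - 2*t)^(ν/2))

E[X^3] = d^3M/dt^3 |_{t=0} = ν*(ν^2 + 6*ν + 8)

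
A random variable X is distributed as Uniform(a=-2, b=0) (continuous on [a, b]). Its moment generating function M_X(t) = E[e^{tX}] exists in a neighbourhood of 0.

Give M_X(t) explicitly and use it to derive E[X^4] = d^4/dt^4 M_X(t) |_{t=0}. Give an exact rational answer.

M_X(t) = (1 - e^(-2*t))/(2*t)
M′(t) = (2*t - e^(2*t) + 1)*e^(-2*t)/(2*t^2)
M′′(t) = (-2*t^2 - 2*t + e^(2*t) - 1)*e^(-2*t)/t^3
M′′′(t) = (4*t^3 + 6*t^2 + 6*t - 3*e^(2*t) + 3)*e^(-2*t)/t^4
M′′′′(t) = (-8*t^4 - 16*t^3 - 24*t^2 - 24*t + 12*e^(2*t) - 12)*e^(-2*t)/t^5

E[X^4] = M′′′′(0) = 16/5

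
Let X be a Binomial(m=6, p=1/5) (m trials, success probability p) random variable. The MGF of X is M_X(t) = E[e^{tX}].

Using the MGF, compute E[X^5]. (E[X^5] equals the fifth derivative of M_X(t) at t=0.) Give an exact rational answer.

E[X^5] = D^5[M](0) = 30744/625

M_X(t) = (e^(t)/5 + 4/5)^6
D^5[M](t) = 7776*e^(6*t)/15625 + 24*e^(5*t)/5 + 49152*e^(4*t)/3125 + 62208*e^(3*t)/3125 + 24576*e^(2*t)/3125 + 6144*e^(t)/15625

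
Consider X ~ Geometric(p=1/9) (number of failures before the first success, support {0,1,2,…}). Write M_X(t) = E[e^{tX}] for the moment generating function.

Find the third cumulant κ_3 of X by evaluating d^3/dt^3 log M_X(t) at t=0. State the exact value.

M_X(t) = 1/(9*(1 - 8*e^(t)/9))
K_X(t) = log M_X(t) = -log(1 - 8*e^(t)/9) - 2*log(3)
dK/dt = -8*e^(t)/(8*e^(t) - 9)
d^2K/dt^2 = 72*e^(t)/(64*e^(2*t) - 144*e^(t) + 81)
d^3K/dt^3 = (-576*e^(2*t) - 648*e^(t))/(512*e^(3*t) - 1728*e^(2*t) + 1944*e^(t) - 729)

κ_3 = d^3K/dt^3 |_{t=0} = 1224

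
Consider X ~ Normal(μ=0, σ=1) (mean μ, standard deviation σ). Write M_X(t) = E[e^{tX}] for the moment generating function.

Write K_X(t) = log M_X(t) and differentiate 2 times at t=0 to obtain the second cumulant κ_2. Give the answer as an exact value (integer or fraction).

M_X(t) = e^(t^2/2)
K_X(t) = log M_X(t) = t^2/2
K′(t) = t
K′′(t) = 1

κ_2 = K′′(0) = 1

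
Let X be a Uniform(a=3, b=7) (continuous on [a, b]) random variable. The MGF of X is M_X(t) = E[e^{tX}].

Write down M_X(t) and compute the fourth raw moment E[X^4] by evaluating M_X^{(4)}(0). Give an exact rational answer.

E[X^4] = M^(4)(0) = 4141/5

M_X(t) = (e^(7*t) - e^(3*t))/(4*t)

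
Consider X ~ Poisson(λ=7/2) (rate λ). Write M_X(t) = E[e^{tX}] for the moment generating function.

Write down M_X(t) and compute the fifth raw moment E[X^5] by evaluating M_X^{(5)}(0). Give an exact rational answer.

M_X(t) = e^(7*e^(t)/2 - 7/2)
D^5[M](t) = (16807*e^(5*t)*e^(7*e^(t)/2) + 48020*e^(4*t)*e^(7*e^(t)/2) + 34300*e^(3*t)*e^(7*e^(t)/2) + 5880*e^(2*t)*e^(7*e^(t)/2) + 112*e^(t)*e^(7*e^(t)/2))*e^(-7/2)/32

E[X^5] = D^5[M](0) = 105119/32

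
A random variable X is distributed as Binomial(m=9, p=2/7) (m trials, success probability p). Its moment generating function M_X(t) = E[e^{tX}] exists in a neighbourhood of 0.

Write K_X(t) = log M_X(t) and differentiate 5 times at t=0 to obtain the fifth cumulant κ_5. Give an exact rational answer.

M_X(t) = (2*e^(t)/7 + 5/7)^9
K_X(t) = log M_X(t) = 9*log(2*e^(t)/7 + 5/7)
K^(5)(t) = (-720*e^(4*t) + 19800*e^(3*t) - 49500*e^(2*t) + 11250*e^(t))/(32*e^(5*t) + 400*e^(4*t) + 2000*e^(3*t) + 5000*e^(2*t) + 6250*e^(t) + 3125)

κ_5 = K^(5)(0) = -19170/16807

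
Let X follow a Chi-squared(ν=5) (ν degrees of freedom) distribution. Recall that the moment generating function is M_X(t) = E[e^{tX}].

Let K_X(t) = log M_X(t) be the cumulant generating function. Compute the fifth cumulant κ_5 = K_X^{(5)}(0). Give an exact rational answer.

M_X(t) = (1 - 2*t)^(-5/2)
K_X(t) = log M_X(t) = -5*log(1 - 2*t)/2
K′(t) = -5/(2*t - 1)
K′′(t) = 10/(4*t^2 - 4*t + 1)
K′′′(t) = -40/(8*t^3 - 12*t^2 + 6*t - 1)
K′′′′(t) = 240/(16*t^4 - 32*t^3 + 24*t^2 - 8*t + 1)
K′′′′′(t) = -1920/(32*t^5 - 80*t^4 + 80*t^3 - 40*t^2 + 10*t - 1)

κ_5 = K′′′′′(0) = 1920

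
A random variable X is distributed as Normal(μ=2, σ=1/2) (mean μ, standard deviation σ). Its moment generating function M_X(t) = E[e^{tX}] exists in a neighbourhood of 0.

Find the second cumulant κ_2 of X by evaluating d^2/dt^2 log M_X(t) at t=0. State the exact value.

M_X(t) = e^(t^2/8 + 2*t)
K_X(t) = log M_X(t) = t^2/8 + 2*t
dK/dt = t/4 + 2
d^2K/dt^2 = 1/4

κ_2 = d^2K/dt^2 |_{t=0} = 1/4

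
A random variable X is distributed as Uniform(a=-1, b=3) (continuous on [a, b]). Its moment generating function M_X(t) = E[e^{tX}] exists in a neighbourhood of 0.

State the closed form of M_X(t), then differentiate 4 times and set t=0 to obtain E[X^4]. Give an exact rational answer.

E[X^4] = M^(4)(0) = 61/5

M_X(t) = (e^(3*t) - e^(-t))/(4*t)
M^(4)(t) = (81*t^4*e^(4*t) - t^4 - 108*t^3*e^(4*t) - 4*t^3 + 108*t^2*e^(4*t) - 12*t^2 - 72*t*e^(4*t) - 24*t + 24*e^(4*t) - 24)*e^(-t)/(4*t^5)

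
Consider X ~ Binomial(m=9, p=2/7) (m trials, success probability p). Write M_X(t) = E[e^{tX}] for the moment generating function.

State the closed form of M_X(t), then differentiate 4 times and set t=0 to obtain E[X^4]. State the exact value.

E[X^4] = d^4M/dt^4 |_{t=0} = 46098/343

M_X(t) = (2*e^(t)/7 + 5/7)^9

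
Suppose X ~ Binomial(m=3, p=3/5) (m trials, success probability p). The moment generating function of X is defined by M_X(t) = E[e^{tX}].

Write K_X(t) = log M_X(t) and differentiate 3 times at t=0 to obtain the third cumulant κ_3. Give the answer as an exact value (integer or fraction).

κ_3 = d^3K/dt^3 |_{t=0} = -18/125

M_X(t) = (3*e^(t)/5 + 2/5)^3
K_X(t) = log M_X(t) = 3*log(3*e^(t)/5 + 2/5)
dK/dt = 9*e^(t)/(3*e^(t) + 2)
d^2K/dt^2 = 18*e^(t)/(9*e^(2*t) + 12*e^(t) + 4)
d^3K/dt^3 = (-54*e^(2*t) + 36*e^(t))/(27*e^(3*t) + 54*e^(2*t) + 36*e^(t) + 8)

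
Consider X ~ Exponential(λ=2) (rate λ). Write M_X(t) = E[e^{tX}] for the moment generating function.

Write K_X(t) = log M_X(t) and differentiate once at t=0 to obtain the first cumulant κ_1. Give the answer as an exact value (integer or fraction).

M_X(t) = 2/(2 - t)
K_X(t) = log M_X(t) = -log(2 - t) + log(2)
D[K](t) = -1/(t - 2)

κ_1 = D[K](0) = 1/2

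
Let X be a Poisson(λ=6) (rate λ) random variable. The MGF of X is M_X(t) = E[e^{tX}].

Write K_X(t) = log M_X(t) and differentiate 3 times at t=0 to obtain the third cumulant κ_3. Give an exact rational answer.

κ_3 = K′′′(0) = 6

M_X(t) = e^(6*e^(t) - 6)
K_X(t) = log M_X(t) = 6*e^(t) - 6
K′(t) = 6*e^(t)
K′′(t) = 6*e^(t)
K′′′(t) = 6*e^(t)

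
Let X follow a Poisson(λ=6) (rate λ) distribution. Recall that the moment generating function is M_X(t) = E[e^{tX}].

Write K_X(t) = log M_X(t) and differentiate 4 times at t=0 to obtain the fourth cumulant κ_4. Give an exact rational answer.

κ_4 = D^4[K](0) = 6

M_X(t) = e^(6*e^(t) - 6)
K_X(t) = log M_X(t) = 6*e^(t) - 6
D^4[K](t) = 6*e^(t)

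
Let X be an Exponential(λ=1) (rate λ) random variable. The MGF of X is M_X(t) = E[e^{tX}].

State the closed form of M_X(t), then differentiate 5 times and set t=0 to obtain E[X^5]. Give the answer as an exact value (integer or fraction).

E[X^5] = d^5M/dt^5 |_{t=0} = 120

M_X(t) = 1/(1 - t)
dM/dt = 1/(t^2 - 2*t + 1)
d^2M/dt^2 = -2/(t^3 - 3*t^2 + 3*t - 1)
d^3M/dt^3 = 6/(t^4 - 4*t^3 + 6*t^2 - 4*t + 1)
d^4M/dt^4 = -24/(t^5 - 5*t^4 + 10*t^3 - 10*t^2 + 5*t - 1)
d^5M/dt^5 = 120/(t^6 - 6*t^5 + 15*t^4 - 20*t^3 + 15*t^2 - 6*t + 1)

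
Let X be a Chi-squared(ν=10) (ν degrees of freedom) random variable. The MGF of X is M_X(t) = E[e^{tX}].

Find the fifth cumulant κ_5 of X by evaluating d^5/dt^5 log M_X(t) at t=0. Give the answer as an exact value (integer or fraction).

κ_5 = D^5[K](0) = 3840

M_X(t) = (1 - 2*t)^(-5)
K_X(t) = log M_X(t) = -5*log(1 - 2*t)
D^5[K](t) = -3840/(32*t^5 - 80*t^4 + 80*t^3 - 40*t^2 + 10*t - 1)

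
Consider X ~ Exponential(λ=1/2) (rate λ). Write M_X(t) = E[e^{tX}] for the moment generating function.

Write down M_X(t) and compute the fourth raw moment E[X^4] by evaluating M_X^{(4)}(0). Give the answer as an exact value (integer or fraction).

M_X(t) = 1/(2*(1/2 - t))
M^(4)(t) = -384/(32*t^5 - 80*t^4 + 80*t^3 - 40*t^2 + 10*t - 1)

E[X^4] = M^(4)(0) = 384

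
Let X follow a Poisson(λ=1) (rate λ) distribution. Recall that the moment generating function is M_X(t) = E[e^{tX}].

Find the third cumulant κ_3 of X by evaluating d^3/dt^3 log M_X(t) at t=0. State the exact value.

κ_3 = d^3K/dt^3 |_{t=0} = 1

M_X(t) = e^(e^(t) - 1)
K_X(t) = log M_X(t) = e^(t) - 1
dK/dt = e^(t)
d^2K/dt^2 = e^(t)
d^3K/dt^3 = e^(t)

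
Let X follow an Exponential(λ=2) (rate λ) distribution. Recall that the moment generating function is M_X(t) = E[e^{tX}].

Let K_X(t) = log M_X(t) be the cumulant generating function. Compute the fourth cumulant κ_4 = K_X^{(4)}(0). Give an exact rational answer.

M_X(t) = 2/(2 - t)
K_X(t) = log M_X(t) = -log(2 - t) + log(2)
K^(4)(t) = 6/(t^4 - 8*t^3 + 24*t^2 - 32*t + 16)

κ_4 = K^(4)(0) = 3/8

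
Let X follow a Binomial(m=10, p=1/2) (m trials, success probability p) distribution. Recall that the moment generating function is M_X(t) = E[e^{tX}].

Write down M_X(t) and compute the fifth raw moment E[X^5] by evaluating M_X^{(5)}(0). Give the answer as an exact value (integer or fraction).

E[X^5] = d^5M/dt^5 |_{t=0} = 13375/2

M_X(t) = (e^(t)/2 + 1/2)^10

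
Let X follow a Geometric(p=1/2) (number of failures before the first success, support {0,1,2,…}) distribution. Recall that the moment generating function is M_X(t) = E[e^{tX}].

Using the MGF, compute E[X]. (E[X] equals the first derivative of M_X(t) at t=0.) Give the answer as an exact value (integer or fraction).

E[X] = M^(1)(0) = 1

M_X(t) = 1/(2*(1 - e^(t)/2))
M^(1)(t) = e^(t)/(e^(2*t) - 4*e^(t) + 4)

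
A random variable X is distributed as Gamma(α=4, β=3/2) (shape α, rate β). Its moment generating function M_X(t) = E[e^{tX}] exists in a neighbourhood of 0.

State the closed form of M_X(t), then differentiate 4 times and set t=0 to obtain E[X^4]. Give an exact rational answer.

M_X(t) = 81/(16*(3/2 - t)^4)
D^4[M](t) = 1088640/(256*t^8 - 3072*t^7 + 16128*t^6 - 48384*t^5 + 90720*t^4 - 108864*t^3 + 81648*t^2 - 34992*t + 6561)

E[X^4] = D^4[M](0) = 4480/27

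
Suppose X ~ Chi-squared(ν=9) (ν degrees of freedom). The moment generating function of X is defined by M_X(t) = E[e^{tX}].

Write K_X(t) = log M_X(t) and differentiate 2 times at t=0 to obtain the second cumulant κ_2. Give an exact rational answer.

κ_2 = d^2K/dt^2 |_{t=0} = 18

M_X(t) = (1 - 2*t)^(-9/2)
K_X(t) = log M_X(t) = -9*log(1 - 2*t)/2
dK/dt = -9/(2*t - 1)
d^2K/dt^2 = 18/(4*t^2 - 4*t + 1)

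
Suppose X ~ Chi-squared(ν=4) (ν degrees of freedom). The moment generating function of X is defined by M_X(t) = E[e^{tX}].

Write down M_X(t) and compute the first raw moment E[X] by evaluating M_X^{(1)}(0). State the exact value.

E[X] = M^(1)(0) = 4

M_X(t) = (1 - 2*t)^(-2)
M^(1)(t) = -4/(8*t^3 - 12*t^2 + 6*t - 1)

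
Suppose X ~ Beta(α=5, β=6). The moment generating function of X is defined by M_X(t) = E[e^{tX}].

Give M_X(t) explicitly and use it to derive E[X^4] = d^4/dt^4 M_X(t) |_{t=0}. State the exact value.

M_X(t) = ₁F₁(5; 11; t)
M′(t) = 5*₁F₁(6; 12; t)/11
M′′(t) = 5*₁F₁(7; 13; t)/22
M′′′(t) = 35*₁F₁(8; 14; t)/286
M′′′′(t) = 10*₁F₁(9; 15; t)/143

E[X^4] = M′′′′(0) = 10/143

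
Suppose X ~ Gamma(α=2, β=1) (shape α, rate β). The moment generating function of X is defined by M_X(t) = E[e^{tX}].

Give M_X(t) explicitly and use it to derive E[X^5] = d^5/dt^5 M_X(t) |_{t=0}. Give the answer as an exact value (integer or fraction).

M_X(t) = (1 - t)^(-2)
M′(t) = -2/(t^3 - 3*t^2 + 3*t - 1)
M′′(t) = 6/(t^4 - 4*t^3 + 6*t^2 - 4*t + 1)
M′′′(t) = -24/(t^5 - 5*t^4 + 10*t^3 - 10*t^2 + 5*t - 1)
M′′′′(t) = 120/(t^6 - 6*t^5 + 15*t^4 - 20*t^3 + 15*t^2 - 6*t + 1)
M′′′′′(t) = -720/(t^7 - 7*t^6 + 21*t^5 - 35*t^4 + 35*t^3 - 21*t^2 + 7*t - 1)

E[X^5] = M′′′′′(0) = 720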